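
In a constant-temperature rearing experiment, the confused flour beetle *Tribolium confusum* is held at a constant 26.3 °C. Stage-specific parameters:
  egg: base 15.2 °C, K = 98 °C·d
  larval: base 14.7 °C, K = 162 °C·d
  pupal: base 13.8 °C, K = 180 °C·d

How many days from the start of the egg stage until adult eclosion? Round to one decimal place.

37.2 days

egg: 98 / (26.3 − 15.2) = 98 / 11.1 = 8.829 d.
larval: 162 / (26.3 − 14.7) = 162 / 11.6 = 13.966 d.
pupal: 180 / (26.3 − 13.8) = 180 / 12.5 = 14.400 d.
Sum = 37.194 ≈ 37.2 days.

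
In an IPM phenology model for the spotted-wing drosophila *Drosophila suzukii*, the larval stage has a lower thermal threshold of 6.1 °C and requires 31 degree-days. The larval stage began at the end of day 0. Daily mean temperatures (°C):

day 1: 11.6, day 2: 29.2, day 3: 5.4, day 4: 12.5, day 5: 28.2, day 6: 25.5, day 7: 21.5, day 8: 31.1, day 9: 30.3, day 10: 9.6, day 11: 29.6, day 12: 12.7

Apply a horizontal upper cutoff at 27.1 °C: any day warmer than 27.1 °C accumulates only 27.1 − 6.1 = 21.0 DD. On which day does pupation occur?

day 4

Daily DD above 6.1 °C (capped at 21.0): 5.5, 21.0, 0.0, 6.4, 21.0, 19.4, 15.4, 21.0, 21.0, 3.5, 21.0, 6.6.
Cumulative: 5.5, 26.5, 26.5, 32.9, 53.9, 73.3, 88.7, 109.7, 130.7, 134.2, 155.2, 161.8.
The total first reaches 31 DD on day 4.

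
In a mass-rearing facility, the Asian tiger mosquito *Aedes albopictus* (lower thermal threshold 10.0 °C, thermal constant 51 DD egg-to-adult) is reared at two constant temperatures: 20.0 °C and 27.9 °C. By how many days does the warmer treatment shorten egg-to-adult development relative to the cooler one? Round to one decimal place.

At 20.0 °C: 51 / (20.0 − 10.0) = 51 / 10.0 = 5.100 d.
At 27.9 °C: 51 / (27.9 − 10.0) = 51 / 17.9 = 2.849 d.
Difference = |5.100 − 2.849| = 2.251 ≈ 2.3 days.

2.3 days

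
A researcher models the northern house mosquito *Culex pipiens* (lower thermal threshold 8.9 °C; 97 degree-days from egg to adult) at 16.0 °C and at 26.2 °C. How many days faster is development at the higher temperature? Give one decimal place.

8.1 days

At 16.0 °C: 97 / (16.0 − 8.9) = 97 / 7.1 = 13.662 d.
At 26.2 °C: 97 / (26.2 − 8.9) = 97 / 17.3 = 5.607 d.
Difference = |13.662 − 5.607| = 8.055 ≈ 8.1 days.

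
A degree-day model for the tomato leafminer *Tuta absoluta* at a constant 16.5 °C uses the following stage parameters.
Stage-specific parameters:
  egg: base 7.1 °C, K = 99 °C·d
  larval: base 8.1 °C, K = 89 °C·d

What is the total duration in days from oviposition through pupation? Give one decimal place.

egg: 99 / (16.5 − 7.1) = 99 / 9.4 = 10.532 d.
larval: 89 / (16.5 − 8.1) = 89 / 8.4 = 10.595 d.
Sum = 21.127 ≈ 21.1 days.

21.1 days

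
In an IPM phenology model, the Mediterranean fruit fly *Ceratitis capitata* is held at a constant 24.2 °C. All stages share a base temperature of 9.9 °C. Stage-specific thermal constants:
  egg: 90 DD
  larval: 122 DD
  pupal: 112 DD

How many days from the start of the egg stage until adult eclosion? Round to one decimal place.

Daily accumulation at 24.2 °C = 24.2 − 9.9 = 14.3 DD/day.
Total K = 90 + 122 + 112 = 324 DD.
Total duration = 324 / 14.3 = 22.657 ≈ 22.7 days.

22.7 days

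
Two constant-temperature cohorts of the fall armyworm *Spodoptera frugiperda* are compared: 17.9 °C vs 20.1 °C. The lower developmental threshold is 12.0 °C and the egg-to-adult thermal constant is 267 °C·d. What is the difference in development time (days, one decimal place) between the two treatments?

12.3 days

At 17.9 °C: 267 / (17.9 − 12.0) = 267 / 5.9 = 45.254 d.
At 20.1 °C: 267 / (20.1 − 12.0) = 267 / 8.1 = 32.963 d.
Difference = |45.254 − 32.963| = 12.291 ≈ 12.3 days.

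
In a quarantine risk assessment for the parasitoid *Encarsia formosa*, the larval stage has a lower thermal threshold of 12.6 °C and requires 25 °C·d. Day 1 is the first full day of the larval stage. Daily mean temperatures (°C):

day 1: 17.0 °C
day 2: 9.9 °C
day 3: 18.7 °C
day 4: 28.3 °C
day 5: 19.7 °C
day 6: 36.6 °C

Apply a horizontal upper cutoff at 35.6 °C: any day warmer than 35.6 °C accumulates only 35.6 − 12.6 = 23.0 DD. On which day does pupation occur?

day 4

Daily DD above 12.6 °C (capped at 23.0): 4.4, 0.0, 6.1, 15.7, 7.1, 23.0.
Cumulative: 4.4, 4.4, 10.5, 26.2, 33.3, 56.3.
The total first reaches 25 DD on day 4.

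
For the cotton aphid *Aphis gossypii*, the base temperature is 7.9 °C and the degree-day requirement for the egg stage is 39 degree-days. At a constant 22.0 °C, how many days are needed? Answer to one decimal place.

Daily accumulation = 22.0 − 7.9 = 14.1 DD/day.
Duration = 39 / 14.1 = 2.766 ≈ 2.8 days.

2.8 days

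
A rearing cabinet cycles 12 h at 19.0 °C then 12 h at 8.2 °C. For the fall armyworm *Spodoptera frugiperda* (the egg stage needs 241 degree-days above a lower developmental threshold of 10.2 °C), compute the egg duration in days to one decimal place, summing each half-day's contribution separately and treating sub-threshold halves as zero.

Day half: max(0, 19.0 − 10.2) × 0.5 = 8.8 × 0.5 = 4.40 DD.
Night half: max(0, 8.2 − 10.2) × 0.5 = 0.0 × 0.5 = 0.00 DD.
Per 24 h: 4.40 DD/day.
Duration = 241 / 4.40 = 54.773 ≈ 54.8 days.

54.8 days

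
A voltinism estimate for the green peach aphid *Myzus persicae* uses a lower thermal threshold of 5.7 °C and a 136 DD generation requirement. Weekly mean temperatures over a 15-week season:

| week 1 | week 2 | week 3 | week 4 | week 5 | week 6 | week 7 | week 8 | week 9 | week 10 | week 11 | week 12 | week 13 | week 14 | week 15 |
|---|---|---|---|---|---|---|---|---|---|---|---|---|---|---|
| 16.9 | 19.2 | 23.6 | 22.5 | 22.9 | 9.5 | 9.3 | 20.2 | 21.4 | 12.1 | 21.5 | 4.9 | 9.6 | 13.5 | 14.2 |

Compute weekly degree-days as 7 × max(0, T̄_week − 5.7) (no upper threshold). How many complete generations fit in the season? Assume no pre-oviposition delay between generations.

Weekly DD (7 × max(0, T̄ − 5.7)): 78.4, 94.5, 125.3, 117.6, 120.4, 26.6, 25.2, 101.5, 109.9, 44.8, 110.6, 0.0, 27.3, 54.6, 59.5.
Season total = 1096.2 DD.
Complete generations = ⌊1096.2 / 136⌋ = 8.

8 generations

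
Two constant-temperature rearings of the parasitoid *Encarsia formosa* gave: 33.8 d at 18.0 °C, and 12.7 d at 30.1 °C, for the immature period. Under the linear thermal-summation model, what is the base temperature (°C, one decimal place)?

Under the model K = D·(T − T_b), so D₁·(T₁ − T_b) = D₂·(T₂ − T_b).
33.8·(18.0 − T_b) = 12.7·(30.1 − T_b)
T_b = (33.8·18.0 − 12.7·30.1) / (33.8 − 12.7) = 226.13 / 21.1 = 10.717 °C ≈ 10.7 °C.

10.7 °C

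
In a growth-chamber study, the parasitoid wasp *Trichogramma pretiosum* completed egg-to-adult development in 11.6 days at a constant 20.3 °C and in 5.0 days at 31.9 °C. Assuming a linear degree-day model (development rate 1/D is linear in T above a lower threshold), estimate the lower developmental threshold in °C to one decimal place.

11.5 °C

Under the model K = D·(T − T_b), so D₁·(T₁ − T_b) = D₂·(T₂ − T_b).
11.6·(20.3 − T_b) = 5.0·(31.9 − T_b)
T_b = (11.6·20.3 − 5.0·31.9) / (11.6 − 5.0) = 75.98 / 6.6 = 11.512 °C ≈ 11.5 °C.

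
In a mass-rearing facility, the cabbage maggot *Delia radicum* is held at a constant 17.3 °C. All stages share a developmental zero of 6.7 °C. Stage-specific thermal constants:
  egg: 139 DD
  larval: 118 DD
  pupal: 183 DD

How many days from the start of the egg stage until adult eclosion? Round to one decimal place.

Daily accumulation at 17.3 °C = 17.3 − 6.7 = 10.6 DD/day.
Total K = 139 + 118 + 183 = 440 DD.
Total duration = 440 / 10.6 = 41.509 ≈ 41.5 days.

41.5 days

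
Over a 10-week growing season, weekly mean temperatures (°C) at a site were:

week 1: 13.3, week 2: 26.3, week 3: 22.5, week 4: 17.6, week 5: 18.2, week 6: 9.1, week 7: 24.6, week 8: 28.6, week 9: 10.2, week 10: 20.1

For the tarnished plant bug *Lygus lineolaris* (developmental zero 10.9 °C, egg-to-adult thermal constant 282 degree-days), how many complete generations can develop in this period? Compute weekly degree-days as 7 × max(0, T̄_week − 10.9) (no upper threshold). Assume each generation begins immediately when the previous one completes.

2 generations

Weekly DD (7 × max(0, T̄ − 10.9)): 16.8, 107.8, 81.2, 46.9, 51.1, 0.0, 95.9, 123.9, 0.0, 64.4.
Season total = 588.0 DD.
Complete generations = ⌊588.0 / 282⌋ = 2.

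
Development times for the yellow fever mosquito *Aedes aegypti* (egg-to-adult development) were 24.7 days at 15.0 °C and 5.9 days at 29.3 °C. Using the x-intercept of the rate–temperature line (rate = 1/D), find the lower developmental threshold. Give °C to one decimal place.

10.5 °C

Equal thermal constants: D₁(T₁ − T_b) = D₂(T₂ − T_b).
24.7·(15.0 − T_b) = 5.9·(29.3 − T_b)
T_b = (24.7·15.0 − 5.9·29.3) / (24.7 − 5.9) = 197.63 / 18.8 = 10.512 °C ≈ 10.5 °C.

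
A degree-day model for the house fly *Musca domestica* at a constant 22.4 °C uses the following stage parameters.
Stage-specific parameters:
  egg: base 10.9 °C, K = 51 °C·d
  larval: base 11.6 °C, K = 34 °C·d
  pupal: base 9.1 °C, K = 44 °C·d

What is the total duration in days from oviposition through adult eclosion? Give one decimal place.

10.9 days

egg: 51 / (22.4 − 10.9) = 51 / 11.5 = 4.435 d.
larval: 34 / (22.4 − 11.6) = 34 / 10.8 = 3.148 d.
pupal: 44 / (22.4 − 9.1) = 44 / 13.3 = 3.308 d.
Sum = 10.891 ≈ 10.9 days.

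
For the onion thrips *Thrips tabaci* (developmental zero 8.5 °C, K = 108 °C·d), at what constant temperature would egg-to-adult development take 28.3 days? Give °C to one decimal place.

12.3 °C

Required daily accumulation = 108 / 28.3 = 3.816 DD/day.
T = T_base + 3.816 = 8.5 + 3.816 = 12.316 ≈ 12.3 °C.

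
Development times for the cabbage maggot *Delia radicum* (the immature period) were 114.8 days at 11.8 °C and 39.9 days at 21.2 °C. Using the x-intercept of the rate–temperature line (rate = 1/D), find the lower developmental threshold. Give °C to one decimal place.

Equal thermal constants: D₁(T₁ − T_b) = D₂(T₂ − T_b).
114.8·(11.8 − T_b) = 39.9·(21.2 − T_b)
T_b = (114.8·11.8 − 39.9·21.2) / (114.8 − 39.9) = 508.76 / 74.9 = 6.793 °C ≈ 6.8 °C.

6.8 °C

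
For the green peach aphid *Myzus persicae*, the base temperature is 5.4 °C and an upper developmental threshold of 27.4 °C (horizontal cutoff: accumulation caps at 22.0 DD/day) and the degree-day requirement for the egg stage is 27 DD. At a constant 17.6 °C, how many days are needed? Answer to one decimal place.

2.2 days

Daily accumulation = 17.6 − 5.4 = 12.2 DD/day.
Duration = 27 / 12.2 = 2.213 ≈ 2.2 days.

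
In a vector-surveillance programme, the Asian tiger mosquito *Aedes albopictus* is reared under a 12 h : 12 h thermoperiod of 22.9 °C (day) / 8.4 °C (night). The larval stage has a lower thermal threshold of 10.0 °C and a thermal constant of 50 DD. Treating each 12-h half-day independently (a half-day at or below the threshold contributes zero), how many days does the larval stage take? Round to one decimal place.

Day half: max(0, 22.9 − 10.0) × 0.5 = 12.9 × 0.5 = 6.45 DD.
Night half: max(0, 8.4 − 10.0) × 0.5 = 0.0 × 0.5 = 0.00 DD.
Per 24 h: 6.45 DD/day.
Duration = 50 / 6.45 = 7.752 ≈ 7.8 days.

7.8 days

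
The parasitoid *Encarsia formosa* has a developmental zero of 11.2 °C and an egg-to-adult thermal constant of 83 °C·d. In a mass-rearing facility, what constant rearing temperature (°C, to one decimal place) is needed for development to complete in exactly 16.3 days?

16.3 °C

Required daily accumulation = 83 / 16.3 = 5.092 DD/day.
T = T_base + 5.092 = 11.2 + 5.092 = 16.292 ≈ 16.3 °C.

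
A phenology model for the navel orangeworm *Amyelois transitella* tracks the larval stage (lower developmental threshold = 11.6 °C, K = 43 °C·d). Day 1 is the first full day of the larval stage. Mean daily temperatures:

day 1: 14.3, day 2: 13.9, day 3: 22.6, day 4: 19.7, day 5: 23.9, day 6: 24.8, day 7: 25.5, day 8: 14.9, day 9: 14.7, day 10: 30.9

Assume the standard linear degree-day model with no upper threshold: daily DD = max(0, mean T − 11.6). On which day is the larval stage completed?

day 6

Daily DD above 11.6 °C: 2.7, 2.3, 11.0, 8.1, 12.3, 13.2, 13.9, 3.3, 3.1, 19.3.
Cumulative: 2.7, 5.0, 16.0, 24.1, 36.4, 49.6, 63.5, 66.8, 69.9, 89.2.
The total first reaches 43 DD on day 6.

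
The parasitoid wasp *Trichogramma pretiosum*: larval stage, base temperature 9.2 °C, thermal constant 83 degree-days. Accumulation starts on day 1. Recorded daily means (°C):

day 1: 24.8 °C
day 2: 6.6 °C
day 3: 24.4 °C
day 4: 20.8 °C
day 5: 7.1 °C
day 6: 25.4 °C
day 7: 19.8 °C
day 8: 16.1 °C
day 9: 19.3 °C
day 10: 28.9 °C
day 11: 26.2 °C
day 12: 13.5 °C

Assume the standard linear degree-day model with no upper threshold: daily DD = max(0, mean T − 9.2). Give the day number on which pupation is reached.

day 9

Daily DD above 9.2 °C: 15.6, 0.0, 15.2, 11.6, 0.0, 16.2, 10.6, 6.9, 10.1, 19.7, 17.0, 4.3.
Cumulative: 15.6, 15.6, 30.8, 42.4, 42.4, 58.6, 69.2, 76.1, 86.2, 105.9, 122.9, 127.2.
The total first reaches 83 DD on day 9.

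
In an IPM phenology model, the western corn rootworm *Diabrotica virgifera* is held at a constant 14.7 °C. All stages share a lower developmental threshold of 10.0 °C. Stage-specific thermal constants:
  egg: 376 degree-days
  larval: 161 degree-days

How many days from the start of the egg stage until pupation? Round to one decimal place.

114.3 days

Daily accumulation at 14.7 °C = 14.7 − 10.0 = 4.7 DD/day.
Total K = 376 + 161 = 537 DD.
Total duration = 537 / 4.7 = 114.255 ≈ 114.3 days.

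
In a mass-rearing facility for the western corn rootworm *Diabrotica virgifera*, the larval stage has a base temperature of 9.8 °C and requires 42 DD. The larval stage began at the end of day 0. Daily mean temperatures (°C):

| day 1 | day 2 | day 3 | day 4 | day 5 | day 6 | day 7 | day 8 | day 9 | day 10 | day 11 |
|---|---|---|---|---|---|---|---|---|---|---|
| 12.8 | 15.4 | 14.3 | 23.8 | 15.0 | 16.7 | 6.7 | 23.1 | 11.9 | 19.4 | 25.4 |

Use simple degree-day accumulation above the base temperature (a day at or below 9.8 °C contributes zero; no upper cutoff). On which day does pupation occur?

Daily DD above 9.8 °C: 3.0, 5.6, 4.5, 14.0, 5.2, 6.9, 0.0, 13.3, 2.1, 9.6, 15.6.
Cumulative: 3.0, 8.6, 13.1, 27.1, 32.3, 39.2, 39.2, 52.5, 54.6, 64.2, 79.8.
The total first reaches 42 DD on day 8.

day 8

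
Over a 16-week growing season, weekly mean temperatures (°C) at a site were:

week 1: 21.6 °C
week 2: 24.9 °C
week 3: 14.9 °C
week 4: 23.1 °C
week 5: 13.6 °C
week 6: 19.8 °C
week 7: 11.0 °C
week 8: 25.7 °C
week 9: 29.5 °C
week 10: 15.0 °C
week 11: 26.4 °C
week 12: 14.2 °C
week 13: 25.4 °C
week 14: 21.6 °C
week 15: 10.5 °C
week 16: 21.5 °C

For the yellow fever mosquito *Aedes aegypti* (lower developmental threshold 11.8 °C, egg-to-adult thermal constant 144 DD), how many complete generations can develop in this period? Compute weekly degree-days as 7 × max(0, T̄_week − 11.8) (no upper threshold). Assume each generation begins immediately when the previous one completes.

6 generations

Weekly DD (7 × max(0, T̄ − 11.8)): 68.6, 91.7, 21.7, 79.1, 12.6, 56.0, 0.0, 97.3, 123.9, 22.4, 102.2, 16.8, 95.2, 68.6, 0.0, 67.9.
Season total = 924.0 DD.
Complete generations = ⌊924.0 / 144⌋ = 6.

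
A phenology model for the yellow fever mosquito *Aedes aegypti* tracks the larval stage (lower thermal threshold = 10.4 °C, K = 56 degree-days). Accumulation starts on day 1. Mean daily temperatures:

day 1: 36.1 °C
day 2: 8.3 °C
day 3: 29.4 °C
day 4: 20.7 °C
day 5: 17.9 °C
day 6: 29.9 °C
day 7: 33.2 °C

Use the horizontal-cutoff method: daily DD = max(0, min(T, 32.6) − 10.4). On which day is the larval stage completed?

Daily DD above 10.4 °C (capped at 22.2): 22.2, 0.0, 19.0, 10.3, 7.5, 19.5, 22.2.
Cumulative: 22.2, 22.2, 41.2, 51.5, 59.0, 78.5, 100.7.
The total first reaches 56 DD on day 5.

day 5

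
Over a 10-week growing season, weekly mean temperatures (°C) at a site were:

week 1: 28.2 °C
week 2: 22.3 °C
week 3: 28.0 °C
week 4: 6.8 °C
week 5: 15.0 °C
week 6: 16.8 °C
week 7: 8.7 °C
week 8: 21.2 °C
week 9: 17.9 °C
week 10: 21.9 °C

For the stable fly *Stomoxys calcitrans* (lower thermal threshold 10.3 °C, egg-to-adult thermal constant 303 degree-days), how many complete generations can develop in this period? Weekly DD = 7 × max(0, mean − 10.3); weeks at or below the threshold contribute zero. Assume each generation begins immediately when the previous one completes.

Weekly DD (7 × max(0, T̄ − 10.3)): 125.3, 84.0, 123.9, 0.0, 32.9, 45.5, 0.0, 76.3, 53.2, 81.2.
Season total = 622.3 DD.
Complete generations = ⌊622.3 / 303⌋ = 2.

2 generations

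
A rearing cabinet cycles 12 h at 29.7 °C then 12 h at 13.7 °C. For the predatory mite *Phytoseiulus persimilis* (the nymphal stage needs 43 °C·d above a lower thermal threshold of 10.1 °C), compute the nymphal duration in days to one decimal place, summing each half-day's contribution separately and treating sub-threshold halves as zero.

Day half: max(0, 29.7 − 10.1) × 0.5 = 19.6 × 0.5 = 9.80 DD.
Night half: max(0, 13.7 − 10.1) × 0.5 = 3.6 × 0.5 = 1.80 DD.
Per 24 h: 11.60 DD/day.
Duration = 43 / 11.60 = 3.707 ≈ 3.7 days.

3.7 days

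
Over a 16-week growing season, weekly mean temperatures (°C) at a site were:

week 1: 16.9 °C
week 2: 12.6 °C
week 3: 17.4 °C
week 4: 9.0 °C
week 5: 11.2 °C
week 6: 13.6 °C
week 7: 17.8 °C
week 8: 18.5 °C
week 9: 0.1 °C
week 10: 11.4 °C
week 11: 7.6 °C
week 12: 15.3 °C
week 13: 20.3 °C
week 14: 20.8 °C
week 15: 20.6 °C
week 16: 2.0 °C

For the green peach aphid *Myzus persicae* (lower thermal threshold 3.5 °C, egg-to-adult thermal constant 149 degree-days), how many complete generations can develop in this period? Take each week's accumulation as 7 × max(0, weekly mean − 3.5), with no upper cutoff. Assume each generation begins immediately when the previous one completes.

7 generations

Weekly DD (7 × max(0, T̄ − 3.5)): 93.8, 63.7, 97.3, 38.5, 53.9, 70.7, 100.1, 105.0, 0.0, 55.3, 28.7, 82.6, 117.6, 121.1, 119.7, 0.0.
Season total = 1148.0 DD.
Complete generations = ⌊1148.0 / 149⌋ = 7.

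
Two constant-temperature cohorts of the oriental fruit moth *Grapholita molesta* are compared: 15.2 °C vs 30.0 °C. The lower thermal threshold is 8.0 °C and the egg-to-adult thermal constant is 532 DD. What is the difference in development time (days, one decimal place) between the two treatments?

49.7 days

At 15.2 °C: 532 / (15.2 − 8.0) = 532 / 7.2 = 73.889 d.
At 30.0 °C: 532 / (30.0 − 8.0) = 532 / 22.0 = 24.182 d.
Difference = |73.889 − 24.182| = 49.707 ≈ 49.7 days.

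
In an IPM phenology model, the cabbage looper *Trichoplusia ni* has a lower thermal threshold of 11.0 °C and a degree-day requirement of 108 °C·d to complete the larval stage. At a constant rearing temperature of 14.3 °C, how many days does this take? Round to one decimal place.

Daily accumulation = 14.3 − 11.0 = 3.3 DD/day.
Duration = 108 / 3.3 = 32.727 ≈ 32.7 days.

32.7 days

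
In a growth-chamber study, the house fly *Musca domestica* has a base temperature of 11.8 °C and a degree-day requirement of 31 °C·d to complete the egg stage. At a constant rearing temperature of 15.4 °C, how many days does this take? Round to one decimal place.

Daily accumulation = 15.4 − 11.8 = 3.6 DD/day.
Duration = 31 / 3.6 = 8.611 ≈ 8.6 days.

8.6 days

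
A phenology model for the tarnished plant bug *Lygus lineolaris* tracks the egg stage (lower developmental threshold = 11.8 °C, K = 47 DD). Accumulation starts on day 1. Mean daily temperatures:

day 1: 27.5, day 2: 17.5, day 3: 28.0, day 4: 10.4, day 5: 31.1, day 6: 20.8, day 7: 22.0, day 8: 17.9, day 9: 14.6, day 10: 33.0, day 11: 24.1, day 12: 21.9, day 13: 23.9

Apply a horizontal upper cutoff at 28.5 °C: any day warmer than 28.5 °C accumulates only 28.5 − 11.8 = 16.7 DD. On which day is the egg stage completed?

day 5

Daily DD above 11.8 °C (capped at 16.7): 15.7, 5.7, 16.2, 0.0, 16.7, 9.0, 10.2, 6.1, 2.8, 16.7, 12.3, 10.1, 12.1.
Cumulative: 15.7, 21.4, 37.6, 37.6, 54.3, 63.3, 73.5, 79.6, 82.4, 99.1, 111.4, 121.5, 133.6.
The total first reaches 47 DD on day 5.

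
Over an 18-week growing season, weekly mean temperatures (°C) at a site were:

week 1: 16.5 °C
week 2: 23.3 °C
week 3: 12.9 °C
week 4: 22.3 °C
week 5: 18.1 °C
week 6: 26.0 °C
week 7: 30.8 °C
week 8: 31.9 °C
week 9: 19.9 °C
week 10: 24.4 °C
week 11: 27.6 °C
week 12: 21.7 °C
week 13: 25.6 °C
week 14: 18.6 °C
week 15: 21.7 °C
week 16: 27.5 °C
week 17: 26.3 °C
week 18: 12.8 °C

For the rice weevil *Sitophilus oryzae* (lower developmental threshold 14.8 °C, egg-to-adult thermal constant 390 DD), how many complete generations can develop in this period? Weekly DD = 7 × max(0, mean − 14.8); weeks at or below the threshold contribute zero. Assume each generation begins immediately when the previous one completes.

Weekly DD (7 × max(0, T̄ − 14.8)): 11.9, 59.5, 0.0, 52.5, 23.1, 78.4, 112.0, 119.7, 35.7, 67.2, 89.6, 48.3, 75.6, 26.6, 48.3, 88.9, 80.5, 0.0.
Season total = 1017.8 DD.
Complete generations = ⌊1017.8 / 390⌋ = 2.

2 generations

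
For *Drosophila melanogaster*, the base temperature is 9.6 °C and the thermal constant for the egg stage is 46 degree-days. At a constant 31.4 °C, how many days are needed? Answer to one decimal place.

Daily accumulation = 31.4 − 9.6 = 21.8 DD/day.
Duration = 46 / 21.8 = 2.110 ≈ 2.1 days.

2.1 days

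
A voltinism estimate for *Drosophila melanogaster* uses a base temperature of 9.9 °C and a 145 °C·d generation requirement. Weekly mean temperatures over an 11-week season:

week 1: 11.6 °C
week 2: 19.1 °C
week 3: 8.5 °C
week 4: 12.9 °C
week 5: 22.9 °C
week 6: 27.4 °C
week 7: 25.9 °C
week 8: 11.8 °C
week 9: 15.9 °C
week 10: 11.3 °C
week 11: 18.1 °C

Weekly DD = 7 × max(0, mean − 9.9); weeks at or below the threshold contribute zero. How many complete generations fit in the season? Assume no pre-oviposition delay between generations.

Weekly DD (7 × max(0, T̄ − 9.9)): 11.9, 64.4, 0.0, 21.0, 91.0, 122.5, 112.0, 13.3, 42.0, 9.8, 57.4.
Season total = 545.3 DD.
Complete generations = ⌊545.3 / 145⌋ = 3.

3 generations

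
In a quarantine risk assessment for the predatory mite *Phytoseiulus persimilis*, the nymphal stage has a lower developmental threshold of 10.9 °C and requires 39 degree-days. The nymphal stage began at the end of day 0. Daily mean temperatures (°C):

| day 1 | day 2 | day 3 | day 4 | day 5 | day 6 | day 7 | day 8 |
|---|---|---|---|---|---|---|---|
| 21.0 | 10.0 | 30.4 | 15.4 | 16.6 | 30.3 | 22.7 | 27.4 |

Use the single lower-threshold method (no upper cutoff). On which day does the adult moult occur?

Daily DD above 10.9 °C: 10.1, 0.0, 19.5, 4.5, 5.7, 19.4, 11.8, 16.5.
Cumulative: 10.1, 10.1, 29.6, 34.1, 39.8, 59.2, 71.0, 87.5.
The total first reaches 39 DD on day 5.

day 5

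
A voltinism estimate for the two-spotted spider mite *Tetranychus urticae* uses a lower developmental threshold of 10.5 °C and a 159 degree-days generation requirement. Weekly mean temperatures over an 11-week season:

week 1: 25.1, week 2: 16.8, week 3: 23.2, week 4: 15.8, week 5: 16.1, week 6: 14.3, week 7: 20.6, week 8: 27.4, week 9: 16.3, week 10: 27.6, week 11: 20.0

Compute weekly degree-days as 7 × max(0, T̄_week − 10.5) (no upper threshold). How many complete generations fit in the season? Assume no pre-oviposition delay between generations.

4 generations

Weekly DD (7 × max(0, T̄ − 10.5)): 102.2, 44.1, 88.9, 37.1, 39.2, 26.6, 70.7, 118.3, 40.6, 119.7, 66.5.
Season total = 753.9 DD.
Complete generations = ⌊753.9 / 159⌋ = 4.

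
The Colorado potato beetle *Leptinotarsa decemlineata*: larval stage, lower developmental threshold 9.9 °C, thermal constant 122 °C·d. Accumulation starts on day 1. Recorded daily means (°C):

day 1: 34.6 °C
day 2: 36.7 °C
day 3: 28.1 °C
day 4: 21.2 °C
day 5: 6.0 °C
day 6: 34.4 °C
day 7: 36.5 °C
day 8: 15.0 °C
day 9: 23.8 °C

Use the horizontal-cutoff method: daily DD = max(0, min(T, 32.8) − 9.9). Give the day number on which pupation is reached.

day 8

Daily DD above 9.9 °C (capped at 22.9): 22.9, 22.9, 18.2, 11.3, 0.0, 22.9, 22.9, 5.1, 13.9.
Cumulative: 22.9, 45.8, 64.0, 75.3, 75.3, 98.2, 121.1, 126.2, 140.1.
The total first reaches 122 DD on day 8.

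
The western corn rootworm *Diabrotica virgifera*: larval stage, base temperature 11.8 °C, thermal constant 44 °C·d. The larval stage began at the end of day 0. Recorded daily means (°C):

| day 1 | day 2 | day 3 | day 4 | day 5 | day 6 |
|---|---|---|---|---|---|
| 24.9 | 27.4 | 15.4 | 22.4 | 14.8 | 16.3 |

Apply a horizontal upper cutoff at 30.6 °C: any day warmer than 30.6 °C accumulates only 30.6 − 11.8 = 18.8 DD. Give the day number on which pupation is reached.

day 5

Daily DD above 11.8 °C (capped at 18.8): 13.1, 15.6, 3.6, 10.6, 3.0, 4.5.
Cumulative: 13.1, 28.7, 32.3, 42.9, 45.9, 50.4.
The total first reaches 44 DD on day 5.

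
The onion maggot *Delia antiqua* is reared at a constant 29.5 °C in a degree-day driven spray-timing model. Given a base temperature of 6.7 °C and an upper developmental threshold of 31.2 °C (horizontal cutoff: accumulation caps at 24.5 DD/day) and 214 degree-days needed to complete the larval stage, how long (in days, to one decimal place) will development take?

9.4 days

Daily accumulation = 29.5 − 6.7 = 22.8 DD/day.
Duration = 214 / 22.8 = 9.386 ≈ 9.4 days.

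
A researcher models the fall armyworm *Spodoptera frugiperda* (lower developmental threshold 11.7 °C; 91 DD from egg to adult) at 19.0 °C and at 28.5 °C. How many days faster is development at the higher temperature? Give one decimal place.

At 19.0 °C: 91 / (19.0 − 11.7) = 91 / 7.3 = 12.466 d.
At 28.5 °C: 91 / (28.5 − 11.7) = 91 / 16.8 = 5.417 d.
Difference = |12.466 − 5.417| = 7.049 ≈ 7.0 days.

7.0 days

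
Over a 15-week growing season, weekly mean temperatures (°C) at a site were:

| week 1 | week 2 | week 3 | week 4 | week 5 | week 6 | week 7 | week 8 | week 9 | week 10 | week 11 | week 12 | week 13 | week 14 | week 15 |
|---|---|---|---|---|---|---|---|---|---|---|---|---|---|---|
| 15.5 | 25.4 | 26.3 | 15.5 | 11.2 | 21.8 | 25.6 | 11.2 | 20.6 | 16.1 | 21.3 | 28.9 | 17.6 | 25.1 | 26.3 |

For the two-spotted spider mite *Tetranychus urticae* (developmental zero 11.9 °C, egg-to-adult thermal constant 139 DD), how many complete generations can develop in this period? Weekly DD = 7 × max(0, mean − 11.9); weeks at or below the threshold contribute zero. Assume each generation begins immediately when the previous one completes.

Weekly DD (7 × max(0, T̄ − 11.9)): 25.2, 94.5, 100.8, 25.2, 0.0, 69.3, 95.9, 0.0, 60.9, 29.4, 65.8, 119.0, 39.9, 92.4, 100.8.
Season total = 919.1 DD.
Complete generations = ⌊919.1 / 139⌋ = 6.

6 generations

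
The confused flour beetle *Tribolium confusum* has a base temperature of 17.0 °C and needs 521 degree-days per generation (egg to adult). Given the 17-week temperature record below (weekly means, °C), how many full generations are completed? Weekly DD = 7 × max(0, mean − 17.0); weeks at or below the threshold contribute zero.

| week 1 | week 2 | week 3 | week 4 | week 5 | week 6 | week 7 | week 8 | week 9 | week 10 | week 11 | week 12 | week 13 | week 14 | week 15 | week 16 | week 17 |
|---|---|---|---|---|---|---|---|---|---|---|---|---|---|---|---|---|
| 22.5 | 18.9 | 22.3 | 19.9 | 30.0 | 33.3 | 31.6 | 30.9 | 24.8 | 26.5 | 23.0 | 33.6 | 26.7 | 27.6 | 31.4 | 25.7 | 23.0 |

Weekly DD (7 × max(0, T̄ − 17.0)): 38.5, 13.3, 37.1, 20.3, 91.0, 114.1, 102.2, 97.3, 54.6, 66.5, 42.0, 116.2, 67.9, 74.2, 100.8, 60.9, 42.0.
Season total = 1138.9 DD.
Complete generations = ⌊1138.9 / 521⌋ = 2.

2 generations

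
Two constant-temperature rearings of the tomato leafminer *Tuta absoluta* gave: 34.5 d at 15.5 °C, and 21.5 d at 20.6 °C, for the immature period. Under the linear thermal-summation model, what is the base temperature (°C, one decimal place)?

7.1 °C

Under the model K = D·(T − T_b), so D₁·(T₁ − T_b) = D₂·(T₂ − T_b).
34.5·(15.5 − T_b) = 21.5·(20.6 − T_b)
T_b = (34.5·15.5 − 21.5·20.6) / (34.5 − 21.5) = 91.85 / 13.0 = 7.065 °C ≈ 7.1 °C.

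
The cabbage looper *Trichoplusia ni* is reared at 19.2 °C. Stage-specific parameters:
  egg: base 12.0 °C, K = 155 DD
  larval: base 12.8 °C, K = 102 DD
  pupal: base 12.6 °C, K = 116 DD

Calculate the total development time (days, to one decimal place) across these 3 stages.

55.0 days

egg: 155 / (19.2 − 12.0) = 155 / 7.2 = 21.528 d.
larval: 102 / (19.2 − 12.8) = 102 / 6.4 = 15.938 d.
pupal: 116 / (19.2 − 12.6) = 116 / 6.6 = 17.576 d.
Sum = 55.041 ≈ 55.0 days.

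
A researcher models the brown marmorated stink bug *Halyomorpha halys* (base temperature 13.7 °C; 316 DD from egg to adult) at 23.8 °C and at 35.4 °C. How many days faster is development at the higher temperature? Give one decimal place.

16.7 days

At 23.8 °C: 316 / (23.8 − 13.7) = 316 / 10.1 = 31.287 d.
At 35.4 °C: 316 / (35.4 − 13.7) = 316 / 21.7 = 14.562 d.
Difference = |31.287 − 14.562| = 16.725 ≈ 16.7 days.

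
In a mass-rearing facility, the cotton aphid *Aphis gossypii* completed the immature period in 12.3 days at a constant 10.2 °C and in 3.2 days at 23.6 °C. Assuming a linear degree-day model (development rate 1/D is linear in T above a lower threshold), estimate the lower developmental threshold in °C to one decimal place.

5.5 °C

Under the model K = D·(T − T_b), so D₁·(T₁ − T_b) = D₂·(T₂ − T_b).
12.3·(10.2 − T_b) = 3.2·(23.6 − T_b)
T_b = (12.3·10.2 − 3.2·23.6) / (12.3 − 3.2) = 49.94 / 9.1 = 5.488 °C ≈ 5.5 °C.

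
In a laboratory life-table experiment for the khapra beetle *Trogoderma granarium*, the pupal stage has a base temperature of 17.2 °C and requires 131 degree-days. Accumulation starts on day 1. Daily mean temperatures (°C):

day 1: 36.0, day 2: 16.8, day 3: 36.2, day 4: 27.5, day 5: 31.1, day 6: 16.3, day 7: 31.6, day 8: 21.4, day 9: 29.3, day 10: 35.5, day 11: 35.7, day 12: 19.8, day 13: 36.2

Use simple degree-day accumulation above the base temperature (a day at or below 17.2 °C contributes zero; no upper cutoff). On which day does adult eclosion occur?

Daily DD above 17.2 °C: 18.8, 0.0, 19.0, 10.3, 13.9, 0.0, 14.4, 4.2, 12.1, 18.3, 18.5, 2.6, 19.0.
Cumulative: 18.8, 18.8, 37.8, 48.1, 62.0, 62.0, 76.4, 80.6, 92.7, 111.0, 129.5, 132.1, 151.1.
The total first reaches 131 DD on day 12.

day 12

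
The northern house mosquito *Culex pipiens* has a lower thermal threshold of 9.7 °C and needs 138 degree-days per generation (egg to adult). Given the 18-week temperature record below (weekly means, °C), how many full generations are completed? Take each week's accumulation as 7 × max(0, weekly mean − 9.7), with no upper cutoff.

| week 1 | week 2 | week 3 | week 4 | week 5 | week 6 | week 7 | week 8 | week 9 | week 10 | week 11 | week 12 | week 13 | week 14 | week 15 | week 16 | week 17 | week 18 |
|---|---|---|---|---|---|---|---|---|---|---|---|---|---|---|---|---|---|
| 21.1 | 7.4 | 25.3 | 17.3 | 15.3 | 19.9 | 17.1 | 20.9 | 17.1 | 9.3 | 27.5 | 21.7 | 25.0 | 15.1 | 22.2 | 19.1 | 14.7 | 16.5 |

Weekly DD (7 × max(0, T̄ − 9.7)): 79.8, 0.0, 109.2, 53.2, 39.2, 71.4, 51.8, 78.4, 51.8, 0.0, 124.6, 84.0, 107.1, 37.8, 87.5, 65.8, 35.0, 47.6.
Season total = 1124.2 DD.
Complete generations = ⌊1124.2 / 138⌋ = 8.

8 generations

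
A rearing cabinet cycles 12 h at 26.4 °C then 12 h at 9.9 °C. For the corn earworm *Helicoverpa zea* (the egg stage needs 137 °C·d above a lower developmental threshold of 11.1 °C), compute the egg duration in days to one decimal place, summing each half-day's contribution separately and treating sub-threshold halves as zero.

17.9 days

Day half: max(0, 26.4 − 11.1) × 0.5 = 15.3 × 0.5 = 7.65 DD.
Night half: max(0, 9.9 − 11.1) × 0.5 = 0.0 × 0.5 = 0.00 DD.
Per 24 h: 7.65 DD/day.
Duration = 137 / 7.65 = 17.908 ≈ 17.9 days.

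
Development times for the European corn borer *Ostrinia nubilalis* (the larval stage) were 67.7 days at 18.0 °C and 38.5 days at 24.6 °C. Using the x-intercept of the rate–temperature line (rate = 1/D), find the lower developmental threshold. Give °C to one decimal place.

9.3 °C

Under the model K = D·(T − T_b), so D₁·(T₁ − T_b) = D₂·(T₂ − T_b).
67.7·(18.0 − T_b) = 38.5·(24.6 − T_b)
T_b = (67.7·18.0 − 38.5·24.6) / (67.7 − 38.5) = 271.50 / 29.2 = 9.298 °C ≈ 9.3 °C.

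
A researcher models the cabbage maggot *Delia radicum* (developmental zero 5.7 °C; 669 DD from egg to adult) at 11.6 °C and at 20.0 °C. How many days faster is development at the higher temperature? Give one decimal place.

66.6 days

At 11.6 °C: 669 / (11.6 − 5.7) = 669 / 5.9 = 113.390 d.
At 20.0 °C: 669 / (20.0 − 5.7) = 669 / 14.3 = 46.783 d.
Difference = |113.390 − 46.783| = 66.607 ≈ 66.6 days.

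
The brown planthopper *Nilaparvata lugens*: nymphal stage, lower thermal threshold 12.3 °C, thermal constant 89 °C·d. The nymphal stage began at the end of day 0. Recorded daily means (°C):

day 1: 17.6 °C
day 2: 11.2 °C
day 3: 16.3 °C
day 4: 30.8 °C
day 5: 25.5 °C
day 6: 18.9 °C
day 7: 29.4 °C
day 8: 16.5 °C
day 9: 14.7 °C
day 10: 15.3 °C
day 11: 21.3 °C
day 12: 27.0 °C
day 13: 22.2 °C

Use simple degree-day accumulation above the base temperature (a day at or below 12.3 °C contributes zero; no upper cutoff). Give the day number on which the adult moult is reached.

day 12

Daily DD above 12.3 °C: 5.3, 0.0, 4.0, 18.5, 13.2, 6.6, 17.1, 4.2, 2.4, 3.0, 9.0, 14.7, 9.9.
Cumulative: 5.3, 5.3, 9.3, 27.8, 41.0, 47.6, 64.7, 68.9, 71.3, 74.3, 83.3, 98.0, 107.9.
The total first reaches 89 DD on day 12.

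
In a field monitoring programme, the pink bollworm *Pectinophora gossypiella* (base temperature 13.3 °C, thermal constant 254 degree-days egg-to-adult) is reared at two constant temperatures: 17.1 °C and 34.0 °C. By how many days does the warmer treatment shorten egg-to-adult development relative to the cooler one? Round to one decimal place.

At 17.1 °C: 254 / (17.1 − 13.3) = 254 / 3.8 = 66.842 d.
At 34.0 °C: 254 / (34.0 − 13.3) = 254 / 20.7 = 12.271 d.
Difference = |66.842 − 12.271| = 54.572 ≈ 54.6 days.

54.6 days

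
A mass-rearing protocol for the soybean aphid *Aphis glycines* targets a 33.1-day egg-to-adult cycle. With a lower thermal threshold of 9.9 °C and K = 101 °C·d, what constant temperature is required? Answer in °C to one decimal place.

13.0 °C

Required daily accumulation = 101 / 33.1 = 3.051 DD/day.
T = T_base + 3.051 = 9.9 + 3.051 = 12.951 ≈ 13.0 °C.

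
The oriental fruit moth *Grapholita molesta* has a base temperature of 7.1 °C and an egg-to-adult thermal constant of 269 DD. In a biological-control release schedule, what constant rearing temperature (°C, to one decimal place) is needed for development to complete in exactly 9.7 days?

Required daily accumulation = 269 / 9.7 = 27.732 DD/day.
T = T_base + 27.732 = 7.1 + 27.732 = 34.832 ≈ 34.8 °C.

34.8 °C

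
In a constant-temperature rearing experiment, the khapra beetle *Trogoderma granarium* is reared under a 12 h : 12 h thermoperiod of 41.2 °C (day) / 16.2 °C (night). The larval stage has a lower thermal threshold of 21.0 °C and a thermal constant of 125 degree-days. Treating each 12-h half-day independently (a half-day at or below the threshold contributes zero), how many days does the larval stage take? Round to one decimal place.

12.4 days

Day half: max(0, 41.2 − 21.0) × 0.5 = 20.2 × 0.5 = 10.10 DD.
Night half: max(0, 16.2 − 21.0) × 0.5 = 0.0 × 0.5 = 0.00 DD.
Per 24 h: 10.10 DD/day.
Duration = 125 / 10.10 = 12.376 ≈ 12.4 days.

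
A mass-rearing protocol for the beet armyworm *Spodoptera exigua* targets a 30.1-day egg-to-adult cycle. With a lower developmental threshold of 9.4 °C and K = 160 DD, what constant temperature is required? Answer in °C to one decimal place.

Required daily accumulation = 160 / 30.1 = 5.316 DD/day.
T = T_base + 5.316 = 9.4 + 5.316 = 14.716 ≈ 14.7 °C.

14.7 °C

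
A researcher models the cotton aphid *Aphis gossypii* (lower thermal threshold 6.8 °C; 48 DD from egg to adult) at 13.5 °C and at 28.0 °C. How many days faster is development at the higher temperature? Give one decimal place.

4.9 days

At 13.5 °C: 48 / (13.5 − 6.8) = 48 / 6.7 = 7.164 d.
At 28.0 °C: 48 / (28.0 − 6.8) = 48 / 21.2 = 2.264 d.
Difference = |7.164 − 2.264| = 4.900 ≈ 4.9 days.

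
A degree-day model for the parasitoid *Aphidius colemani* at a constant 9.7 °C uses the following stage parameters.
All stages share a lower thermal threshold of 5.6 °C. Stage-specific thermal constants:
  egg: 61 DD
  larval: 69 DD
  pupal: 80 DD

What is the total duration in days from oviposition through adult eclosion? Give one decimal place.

Daily accumulation at 9.7 °C = 9.7 − 5.6 = 4.1 DD/day.
Total K = 61 + 69 + 80 = 210 DD.
Total duration = 210 / 4.1 = 51.220 ≈ 51.2 days.

51.2 days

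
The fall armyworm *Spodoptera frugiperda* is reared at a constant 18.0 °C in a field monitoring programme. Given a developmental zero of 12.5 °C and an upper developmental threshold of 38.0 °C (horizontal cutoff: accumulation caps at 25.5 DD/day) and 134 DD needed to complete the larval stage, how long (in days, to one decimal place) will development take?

Daily accumulation = 18.0 − 12.5 = 5.5 DD/day.
Duration = 134 / 5.5 = 24.364 ≈ 24.4 days.

24.4 days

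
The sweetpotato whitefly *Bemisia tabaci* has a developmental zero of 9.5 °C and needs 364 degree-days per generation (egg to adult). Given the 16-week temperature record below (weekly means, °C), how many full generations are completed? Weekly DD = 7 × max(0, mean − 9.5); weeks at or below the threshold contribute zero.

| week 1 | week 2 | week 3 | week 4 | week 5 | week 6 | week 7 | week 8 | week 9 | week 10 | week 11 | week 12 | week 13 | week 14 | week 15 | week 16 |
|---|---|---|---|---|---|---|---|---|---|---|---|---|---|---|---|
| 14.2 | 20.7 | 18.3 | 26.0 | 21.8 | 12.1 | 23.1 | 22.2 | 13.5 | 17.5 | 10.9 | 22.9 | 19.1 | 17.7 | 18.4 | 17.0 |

2 generations

Weekly DD (7 × max(0, T̄ − 9.5)): 32.9, 78.4, 61.6, 115.5, 86.1, 18.2, 95.2, 88.9, 28.0, 56.0, 9.8, 93.8, 67.2, 57.4, 62.3, 52.5.
Season total = 1003.8 DD.
Complete generations = ⌊1003.8 / 364⌋ = 2.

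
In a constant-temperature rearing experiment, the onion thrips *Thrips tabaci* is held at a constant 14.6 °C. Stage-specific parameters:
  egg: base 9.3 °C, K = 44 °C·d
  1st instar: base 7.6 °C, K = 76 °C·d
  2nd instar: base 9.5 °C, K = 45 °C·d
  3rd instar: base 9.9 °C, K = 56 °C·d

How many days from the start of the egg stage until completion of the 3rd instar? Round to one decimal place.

egg: 44 / (14.6 − 9.3) = 44 / 5.3 = 8.302 d.
1st instar: 76 / (14.6 − 7.6) = 76 / 7.0 = 10.857 d.
2nd instar: 45 / (14.6 − 9.5) = 45 / 5.1 = 8.824 d.
3rd instar: 56 / (14.6 − 9.9) = 56 / 4.7 = 11.915 d.
Sum = 39.897 ≈ 39.9 days.

39.9 days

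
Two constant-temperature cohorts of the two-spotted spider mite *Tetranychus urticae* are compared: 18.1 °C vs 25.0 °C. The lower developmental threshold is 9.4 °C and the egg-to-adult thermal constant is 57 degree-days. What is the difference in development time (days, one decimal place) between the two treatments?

2.9 days

At 18.1 °C: 57 / (18.1 − 9.4) = 57 / 8.7 = 6.552 d.
At 25.0 °C: 57 / (25.0 − 9.4) = 57 / 15.6 = 3.654 d.
Difference = |6.552 − 3.654| = 2.898 ≈ 2.9 days.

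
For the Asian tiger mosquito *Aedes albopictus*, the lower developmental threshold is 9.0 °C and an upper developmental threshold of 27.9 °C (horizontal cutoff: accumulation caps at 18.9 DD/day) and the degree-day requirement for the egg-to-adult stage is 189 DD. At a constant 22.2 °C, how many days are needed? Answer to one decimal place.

Daily accumulation = 22.2 − 9.0 = 13.2 DD/day.
Duration = 189 / 13.2 = 14.318 ≈ 14.3 days.

14.3 days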